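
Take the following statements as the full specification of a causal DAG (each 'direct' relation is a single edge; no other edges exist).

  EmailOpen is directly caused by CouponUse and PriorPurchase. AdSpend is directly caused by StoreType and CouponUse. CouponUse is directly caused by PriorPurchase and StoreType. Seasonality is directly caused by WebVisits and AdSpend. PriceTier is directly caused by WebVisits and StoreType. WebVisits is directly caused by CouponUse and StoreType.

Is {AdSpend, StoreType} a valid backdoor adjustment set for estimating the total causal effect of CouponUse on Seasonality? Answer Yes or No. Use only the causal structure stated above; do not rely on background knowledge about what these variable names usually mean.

No

Backdoor paths from CouponUse to Seasonality (paths whose first edge points into CouponUse):
  P1: CouponUse <- StoreType -> WebVisits -> Seasonality
  P2: CouponUse <- StoreType -> AdSpend -> Seasonality
  P3: CouponUse <- StoreType -> PriceTier <- WebVisits -> Seasonality
Condition 1 (no descendant of CouponUse in the set): FAILS — AdSpend is a descendant of CouponUse.
Condition 2 (every backdoor path blocked by {AdSpend, StoreType}):
  P1: blocked at fork node StoreType ∈ conditioning set.
  P2: blocked at fork node StoreType ∈ conditioning set.
  P3: blocked at fork node StoreType ∈ conditioning set.
{AdSpend, StoreType} does not satisfy the backdoor criterion.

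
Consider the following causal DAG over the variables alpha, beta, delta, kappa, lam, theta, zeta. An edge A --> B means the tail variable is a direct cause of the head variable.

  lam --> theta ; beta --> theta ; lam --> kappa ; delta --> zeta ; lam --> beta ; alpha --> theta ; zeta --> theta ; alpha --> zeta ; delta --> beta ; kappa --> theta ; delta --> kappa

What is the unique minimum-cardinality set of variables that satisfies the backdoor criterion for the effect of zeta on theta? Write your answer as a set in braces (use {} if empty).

{alpha, delta}

Variables eligible for adjustment (non-descendants of zeta, excluding zeta and theta): {alpha, beta, delta, kappa, lam}.
Backdoor paths from zeta to theta:
  P1: zeta <- delta -> kappa <- lam -> beta -> theta
  P2: zeta <- delta -> kappa <- lam -> theta
  P3: zeta <- delta -> kappa -> theta
  P4: zeta <- delta -> beta <- lam -> kappa -> theta
  P5: zeta <- delta -> beta <- lam -> theta
  P6: zeta <- delta -> beta -> theta
  P7: zeta <- alpha -> theta
The empty set is not sufficient: P3 (zeta <- delta -> kappa -> theta) has no collider blocking it and no conditioned non-collider, so it is open.
Try {alpha, delta}:
  P1: blocked at fork node delta ∈ conditioning set.
  P2: blocked at fork node delta ∈ conditioning set.
  P3: blocked at fork node delta ∈ conditioning set.
  P4: blocked at fork node delta ∈ conditioning set.
  P5: blocked at fork node delta ∈ conditioning set.
  P6: blocked at fork node delta ∈ conditioning set.
  P7: blocked at fork node alpha ∈ conditioning set.
{alpha, delta} contains no descendant of zeta and blocks every backdoor path.
Every element of {alpha, delta} is needed (dropping alpha leaves P7 open; dropping delta leaves P3 open), so no proper subset is valid.
Among all size-2 subsets of the eligible variables, only {alpha, delta} blocks every backdoor path, so it is the unique smallest valid adjustment set.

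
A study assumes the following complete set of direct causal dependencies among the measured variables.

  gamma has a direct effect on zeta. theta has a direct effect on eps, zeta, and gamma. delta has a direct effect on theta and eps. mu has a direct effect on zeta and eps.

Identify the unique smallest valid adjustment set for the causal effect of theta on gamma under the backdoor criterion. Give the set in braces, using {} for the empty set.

Variables eligible for adjustment (non-descendants of theta, excluding theta and gamma): {delta, mu}.
Backdoor paths from theta to gamma:
  P1: theta <- delta -> eps <- mu -> zeta <- gamma
Each backdoor path contains an unconditioned collider, so every path is already blocked with the empty conditioning set:
  P1: blocked at collider eps (neither it nor any descendant is in the conditioning set).
The empty set is therefore the unique smallest valid set.

{}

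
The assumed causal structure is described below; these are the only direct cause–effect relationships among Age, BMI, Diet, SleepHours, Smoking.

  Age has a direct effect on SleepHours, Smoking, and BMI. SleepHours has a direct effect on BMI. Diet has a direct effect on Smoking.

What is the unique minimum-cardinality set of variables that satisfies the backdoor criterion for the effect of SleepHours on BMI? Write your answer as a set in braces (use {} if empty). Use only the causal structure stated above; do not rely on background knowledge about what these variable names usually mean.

{Age}

Variables eligible for adjustment (non-descendants of SleepHours, excluding SleepHours and BMI): {Age, Diet, Smoking}.
Backdoor paths from SleepHours to BMI:
  P1: SleepHours <- Age -> BMI
The empty set is not sufficient: P1 (SleepHours <- Age -> BMI) has no collider blocking it and no conditioned non-collider, so it is open.
Try {Age}:
  P1: blocked at fork node Age ∈ conditioning set.
{Age} contains no descendant of SleepHours and blocks every backdoor path.
No other singleton works — e.g. {Diet} leaves P1 open — so {Age} is the unique smallest valid adjustment set.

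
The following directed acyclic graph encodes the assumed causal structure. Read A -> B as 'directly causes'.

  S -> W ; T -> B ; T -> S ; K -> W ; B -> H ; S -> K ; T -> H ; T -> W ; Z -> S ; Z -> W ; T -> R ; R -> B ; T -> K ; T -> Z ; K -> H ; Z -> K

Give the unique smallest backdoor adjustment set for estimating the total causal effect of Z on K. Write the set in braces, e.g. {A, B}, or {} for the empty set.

Variables eligible for adjustment (non-descendants of Z, excluding Z and K): {B, R, T}.
Backdoor paths from Z to K:
  P1: Z <- T -> S -> K
  P2: Z <- T -> S -> W <- K
  P3: Z <- T -> R -> B -> H <- K
  P4: Z <- T -> B -> H <- K
  P5: Z <- T -> K
  P6: Z <- T -> W <- S -> K
  P7: Z <- T -> W <- K
  P8: Z <- T -> H <- K
The empty set is not sufficient: P1 (Z <- T -> S -> K) has no collider blocking it and no conditioned non-collider, so it is open.
Try {T}:
  P1: blocked at fork node T ∈ conditioning set.
  P2: blocked at fork node T ∈ conditioning set.
  P3: blocked at fork node T ∈ conditioning set.
  P4: blocked at fork node T ∈ conditioning set.
  P5: blocked at fork node T ∈ conditioning set.
  P6: blocked at fork node T ∈ conditioning set.
  P7: blocked at fork node T ∈ conditioning set.
  P8: blocked at fork node T ∈ conditioning set.
{T} contains no descendant of Z and blocks every backdoor path.
No other singleton works — e.g. {R} leaves P1 open — so {T} is the unique smallest valid adjustment set.

{T}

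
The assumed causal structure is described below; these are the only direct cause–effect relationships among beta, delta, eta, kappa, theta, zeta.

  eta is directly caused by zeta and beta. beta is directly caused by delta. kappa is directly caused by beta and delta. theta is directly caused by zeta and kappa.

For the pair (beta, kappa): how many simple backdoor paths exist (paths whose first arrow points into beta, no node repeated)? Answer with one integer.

A backdoor path from beta to kappa is any simple undirected path whose first edge points into beta (i.e. leaves beta via a parent).
Parents of beta: {delta}.
Enumerating:
  P1: beta <- delta -> kappa
That exhausts the simple backdoor paths. Count: 1.

1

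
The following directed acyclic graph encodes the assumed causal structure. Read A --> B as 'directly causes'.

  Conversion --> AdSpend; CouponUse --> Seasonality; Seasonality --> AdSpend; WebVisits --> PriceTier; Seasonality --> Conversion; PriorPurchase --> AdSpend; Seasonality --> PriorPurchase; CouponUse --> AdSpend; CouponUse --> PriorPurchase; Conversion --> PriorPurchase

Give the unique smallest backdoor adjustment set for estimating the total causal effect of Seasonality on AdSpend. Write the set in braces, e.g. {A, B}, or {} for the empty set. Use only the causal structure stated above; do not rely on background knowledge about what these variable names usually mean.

Variables eligible for adjustment (non-descendants of Seasonality, excluding Seasonality and AdSpend): {CouponUse, PriceTier, WebVisits}.
Backdoor paths from Seasonality to AdSpend:
  P1: Seasonality <- CouponUse -> PriorPurchase <- Conversion -> AdSpend
  P2: Seasonality <- CouponUse -> PriorPurchase -> AdSpend
  P3: Seasonality <- CouponUse -> AdSpend
The empty set is not sufficient: P2 (Seasonality <- CouponUse -> PriorPurchase -> AdSpend) has no collider blocking it and no conditioned non-collider, so it is open.
Try {CouponUse}:
  P1: blocked at fork node CouponUse ∈ conditioning set.
  P2: blocked at fork node CouponUse ∈ conditioning set.
  P3: blocked at fork node CouponUse ∈ conditioning set.
{CouponUse} contains no descendant of Seasonality and blocks every backdoor path.
No other singleton works — e.g. {WebVisits} leaves P2 open — so {CouponUse} is the unique smallest valid adjustment set.

{CouponUse}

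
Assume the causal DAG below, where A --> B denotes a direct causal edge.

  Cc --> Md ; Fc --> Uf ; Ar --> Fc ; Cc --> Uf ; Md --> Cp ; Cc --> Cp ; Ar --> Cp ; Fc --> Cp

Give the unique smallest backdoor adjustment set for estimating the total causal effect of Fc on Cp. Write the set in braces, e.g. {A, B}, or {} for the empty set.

{Ar}

Variables eligible for adjustment (non-descendants of Fc, excluding Fc and Cp): {Ar, Cc, Md}.
Backdoor paths from Fc to Cp:
  P1: Fc <- Ar -> Cp
The empty set is not sufficient: P1 (Fc <- Ar -> Cp) has no collider blocking it and no conditioned non-collider, so it is open.
Try {Ar}:
  P1: blocked at fork node Ar ∈ conditioning set.
{Ar} contains no descendant of Fc and blocks every backdoor path.
No other singleton works — e.g. {Cc} leaves P1 open — so {Ar} is the unique smallest valid adjustment set.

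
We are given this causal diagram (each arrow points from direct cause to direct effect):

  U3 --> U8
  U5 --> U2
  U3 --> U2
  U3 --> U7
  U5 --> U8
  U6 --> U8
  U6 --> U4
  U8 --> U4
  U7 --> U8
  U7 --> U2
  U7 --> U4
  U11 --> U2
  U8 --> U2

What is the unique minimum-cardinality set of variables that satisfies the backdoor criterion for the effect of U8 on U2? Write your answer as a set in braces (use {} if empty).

Variables eligible for adjustment (non-descendants of U8, excluding U8 and U2): {U11, U3, U5, U6, U7}.
Backdoor paths from U8 to U2:
  P1: U8 <- U3 -> U7 -> U2
  P2: U8 <- U3 -> U2
  P3: U8 <- U6 -> U4 <- U7 <- U3 -> U2
  P4: U8 <- U6 -> U4 <- U7 -> U2
  P5: U8 <- U7 <- U3 -> U2
  P6: U8 <- U7 -> U2
  P7: U8 <- U5 -> U2
The empty set is not sufficient: P1 (U8 <- U3 -> U7 -> U2) has no collider blocking it and no conditioned non-collider, so it is open.
Try {U3, U5, U7}:
  P1: blocked at fork node U3 ∈ conditioning set.
  P2: blocked at fork node U3 ∈ conditioning set.
  P3: blocked at collider U4 (neither it nor any descendant is in the conditioning set).
  P4: blocked at collider U4 (neither it nor any descendant is in the conditioning set).
  P5: blocked at chain node U7 ∈ conditioning set.
  P6: blocked at fork node U7 ∈ conditioning set.
  P7: blocked at fork node U5 ∈ conditioning set.
{U3, U5, U7} contains no descendant of U8 and blocks every backdoor path.
Every element of {U3, U5, U7} is needed (dropping U3 leaves P2 open; dropping U5 leaves P7 open; dropping U7 leaves P6 open), so no proper subset is valid.
Among all size-3 subsets of the eligible variables, only {U3, U5, U7} blocks every backdoor path, so it is the unique smallest valid adjustment set.

{U3, U5, U7}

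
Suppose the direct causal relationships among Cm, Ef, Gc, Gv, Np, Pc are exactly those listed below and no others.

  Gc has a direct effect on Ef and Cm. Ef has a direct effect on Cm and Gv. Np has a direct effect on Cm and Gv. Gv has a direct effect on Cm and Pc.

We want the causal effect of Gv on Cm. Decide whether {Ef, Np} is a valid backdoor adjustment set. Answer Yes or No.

Yes

Backdoor paths from Gv to Cm (paths whose first edge points into Gv):
  P1: Gv <- Np -> Cm
  P2: Gv <- Ef <- Gc -> Cm
  P3: Gv <- Ef -> Cm
Condition 1 (no descendant of Gv in the set): holds — descendants of Gv are {Cm, Pc}; none are in {Ef, Np}.
Condition 2 (every backdoor path blocked by {Ef, Np}):
  P1: blocked at fork node Np ∈ conditioning set.
  P2: blocked at chain node Ef ∈ conditioning set.
  P3: blocked at fork node Ef ∈ conditioning set.
{Ef, Np} satisfies the backdoor criterion.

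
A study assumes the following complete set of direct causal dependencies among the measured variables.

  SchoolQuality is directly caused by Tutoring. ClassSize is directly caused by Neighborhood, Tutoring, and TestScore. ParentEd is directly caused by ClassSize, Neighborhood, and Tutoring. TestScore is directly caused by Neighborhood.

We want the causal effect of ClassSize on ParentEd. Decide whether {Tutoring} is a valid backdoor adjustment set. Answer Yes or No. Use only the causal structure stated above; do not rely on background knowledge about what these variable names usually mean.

Backdoor paths from ClassSize to ParentEd (paths whose first edge points into ClassSize):
  P1: ClassSize <- Neighborhood -> ParentEd
  P2: ClassSize <- Tutoring -> ParentEd
  P3: ClassSize <- TestScore <- Neighborhood -> ParentEd
Condition 1 (no descendant of ClassSize in the set): holds — descendants of ClassSize are {ParentEd}; none are in {Tutoring}.
Condition 2 (every backdoor path blocked by {Tutoring}):
  P1: open — no interior node is in the conditioning set.
  P2: blocked at fork node Tutoring ∈ conditioning set.
  P3: open — no interior node is in the conditioning set.
{Tutoring} does not satisfy the backdoor criterion.

No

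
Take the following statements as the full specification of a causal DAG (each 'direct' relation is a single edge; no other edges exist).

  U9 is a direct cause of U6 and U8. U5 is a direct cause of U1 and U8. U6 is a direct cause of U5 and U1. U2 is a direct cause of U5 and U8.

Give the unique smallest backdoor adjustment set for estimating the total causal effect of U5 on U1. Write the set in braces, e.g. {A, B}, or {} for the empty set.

Variables eligible for adjustment (non-descendants of U5, excluding U5 and U1): {U2, U6, U9}.
Backdoor paths from U5 to U1:
  P1: U5 <- U2 -> U8 <- U9 -> U6 -> U1
  P2: U5 <- U6 -> U1
The empty set is not sufficient: P2 (U5 <- U6 -> U1) has no collider blocking it and no conditioned non-collider, so it is open.
Try {U6}:
  P1: blocked at collider U8 (neither it nor any descendant is in the conditioning set).
  P2: blocked at fork node U6 ∈ conditioning set.
{U6} contains no descendant of U5 and blocks every backdoor path.
No other singleton works — e.g. {U2} leaves P2 open — so {U6} is the unique smallest valid adjustment set.

{U6}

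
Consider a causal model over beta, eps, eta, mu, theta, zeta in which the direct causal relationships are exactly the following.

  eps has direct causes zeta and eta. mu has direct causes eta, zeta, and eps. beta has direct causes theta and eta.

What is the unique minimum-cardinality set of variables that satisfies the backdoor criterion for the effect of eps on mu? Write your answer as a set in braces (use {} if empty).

{eta, zeta}

Variables eligible for adjustment (non-descendants of eps, excluding eps and mu): {beta, eta, theta, zeta}.
Backdoor paths from eps to mu:
  P1: eps <- eta -> mu
  P2: eps <- zeta -> mu
The empty set is not sufficient: P1 (eps <- eta -> mu) has no collider blocking it and no conditioned non-collider, so it is open.
Try {eta, zeta}:
  P1: blocked at fork node eta ∈ conditioning set.
  P2: blocked at fork node zeta ∈ conditioning set.
{eta, zeta} contains no descendant of eps and blocks every backdoor path.
Every element of {eta, zeta} is needed (dropping eta leaves P1 open; dropping zeta leaves P2 open), so no proper subset is valid.
Among all size-2 subsets of the eligible variables, only {eta, zeta} blocks every backdoor path, so it is the unique smallest valid adjustment set.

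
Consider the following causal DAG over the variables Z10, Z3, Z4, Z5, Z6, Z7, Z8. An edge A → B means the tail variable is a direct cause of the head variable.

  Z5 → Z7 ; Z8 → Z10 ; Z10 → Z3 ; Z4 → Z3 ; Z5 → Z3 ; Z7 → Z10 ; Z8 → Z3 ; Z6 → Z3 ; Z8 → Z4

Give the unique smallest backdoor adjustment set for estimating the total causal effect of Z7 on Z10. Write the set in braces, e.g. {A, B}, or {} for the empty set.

{}

Variables eligible for adjustment (non-descendants of Z7, excluding Z7 and Z10): {Z4, Z5, Z6, Z8}.
Backdoor paths from Z7 to Z10:
  P1: Z7 <- Z5 -> Z3 <- Z8 -> Z10
  P2: Z7 <- Z5 -> Z3 <- Z10
  P3: Z7 <- Z5 -> Z3 <- Z4 <- Z8 -> Z10
Each backdoor path contains an unconditioned collider, so every path is already blocked with the empty conditioning set:
  P1: blocked at collider Z3 (neither it nor any descendant is in the conditioning set).
  P2: blocked at collider Z3 (neither it nor any descendant is in the conditioning set).
  P3: blocked at collider Z3 (neither it nor any descendant is in the conditioning set).
The empty set is therefore the unique smallest valid set.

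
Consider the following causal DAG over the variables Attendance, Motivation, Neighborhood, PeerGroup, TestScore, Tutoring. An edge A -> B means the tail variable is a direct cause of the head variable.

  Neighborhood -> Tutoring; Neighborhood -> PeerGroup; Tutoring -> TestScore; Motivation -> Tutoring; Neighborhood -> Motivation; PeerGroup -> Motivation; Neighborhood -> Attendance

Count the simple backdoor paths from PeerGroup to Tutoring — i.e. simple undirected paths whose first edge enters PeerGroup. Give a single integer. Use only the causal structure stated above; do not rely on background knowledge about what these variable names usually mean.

2

A backdoor path from PeerGroup to Tutoring is any simple undirected path whose first edge points into PeerGroup (i.e. leaves PeerGroup via a parent).
Parents of PeerGroup: {Neighborhood}.
Enumerating:
  P1: PeerGroup <- Neighborhood -> Motivation -> Tutoring
  P2: PeerGroup <- Neighborhood -> Tutoring
That exhausts the simple backdoor paths. Count: 2.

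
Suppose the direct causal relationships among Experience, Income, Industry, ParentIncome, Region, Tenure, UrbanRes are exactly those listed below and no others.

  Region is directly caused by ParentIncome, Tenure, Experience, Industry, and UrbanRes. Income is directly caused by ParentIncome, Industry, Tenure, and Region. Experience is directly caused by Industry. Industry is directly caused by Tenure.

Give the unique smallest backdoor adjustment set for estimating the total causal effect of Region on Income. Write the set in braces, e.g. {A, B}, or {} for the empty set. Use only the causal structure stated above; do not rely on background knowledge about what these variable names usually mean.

{Industry, ParentIncome, Tenure}

Variables eligible for adjustment (non-descendants of Region, excluding Region and Income): {Experience, Industry, ParentIncome, Tenure, UrbanRes}.
Backdoor paths from Region to Income:
  P1: Region <- Tenure -> Industry -> Income
  P2: Region <- Tenure -> Income
  P3: Region <- Industry <- Tenure -> Income
  P4: Region <- Industry -> Income
  P5: Region <- ParentIncome -> Income
  P6: Region <- Experience <- Industry <- Tenure -> Income
  P7: Region <- Experience <- Industry -> Income
The empty set is not sufficient: P1 (Region <- Tenure -> Industry -> Income) has no collider blocking it and no conditioned non-collider, so it is open.
Try {Industry, ParentIncome, Tenure}:
  P1: blocked at fork node Tenure ∈ conditioning set.
  P2: blocked at fork node Tenure ∈ conditioning set.
  P3: blocked at chain node Industry ∈ conditioning set.
  P4: blocked at fork node Industry ∈ conditioning set.
  P5: blocked at fork node ParentIncome ∈ conditioning set.
  P6: blocked at chain node Industry ∈ conditioning set.
  P7: blocked at fork node Industry ∈ conditioning set.
{Industry, ParentIncome, Tenure} contains no descendant of Region and blocks every backdoor path.
Every element of {Industry, ParentIncome, Tenure} is needed (dropping Industry leaves P4 open; dropping ParentIncome leaves P5 open; dropping Tenure leaves P2 open), so no proper subset is valid.
Among all size-3 subsets of the eligible variables, only {Industry, ParentIncome, Tenure} blocks every backdoor path, so it is the unique smallest valid adjustment set.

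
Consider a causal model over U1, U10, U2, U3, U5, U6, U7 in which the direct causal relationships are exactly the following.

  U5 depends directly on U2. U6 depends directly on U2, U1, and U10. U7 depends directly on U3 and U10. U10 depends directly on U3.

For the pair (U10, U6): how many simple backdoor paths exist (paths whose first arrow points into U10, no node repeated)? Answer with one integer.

0

A backdoor path from U10 to U6 is any simple undirected path whose first edge points into U10 (i.e. leaves U10 via a parent).
Parents of U10: {U3}.
No simple path from any parent of U10 reaches U6 without revisiting U10, so there are no backdoor paths.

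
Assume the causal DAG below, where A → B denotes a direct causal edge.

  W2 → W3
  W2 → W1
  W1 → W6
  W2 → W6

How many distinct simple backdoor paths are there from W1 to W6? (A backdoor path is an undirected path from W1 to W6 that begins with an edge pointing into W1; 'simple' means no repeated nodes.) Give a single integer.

1

A backdoor path from W1 to W6 is any simple undirected path whose first edge points into W1 (i.e. leaves W1 via a parent).
Parents of W1: {W2}.
Enumerating:
  P1: W1 <- W2 -> W6
That exhausts the simple backdoor paths. Count: 1.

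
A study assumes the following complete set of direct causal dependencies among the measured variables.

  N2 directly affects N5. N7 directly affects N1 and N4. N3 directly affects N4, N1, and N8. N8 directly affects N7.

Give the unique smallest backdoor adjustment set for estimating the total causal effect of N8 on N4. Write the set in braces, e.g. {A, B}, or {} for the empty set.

Variables eligible for adjustment (non-descendants of N8, excluding N8 and N4): {N2, N3, N5}.
Backdoor paths from N8 to N4:
  P1: N8 <- N3 -> N4
  P2: N8 <- N3 -> N1 <- N7 -> N4
The empty set is not sufficient: P1 (N8 <- N3 -> N4) has no collider blocking it and no conditioned non-collider, so it is open.
Try {N3}:
  P1: blocked at fork node N3 ∈ conditioning set.
  P2: blocked at fork node N3 ∈ conditioning set.
{N3} contains no descendant of N8 and blocks every backdoor path.
No other singleton works — e.g. {N2} leaves P1 open — so {N3} is the unique smallest valid adjustment set.

{N3}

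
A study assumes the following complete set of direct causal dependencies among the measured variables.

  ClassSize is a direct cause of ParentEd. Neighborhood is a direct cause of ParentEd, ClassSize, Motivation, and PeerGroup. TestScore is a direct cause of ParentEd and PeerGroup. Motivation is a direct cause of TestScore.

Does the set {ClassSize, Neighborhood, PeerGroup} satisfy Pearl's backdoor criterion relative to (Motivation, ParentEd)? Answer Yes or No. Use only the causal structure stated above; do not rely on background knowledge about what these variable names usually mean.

Backdoor paths from Motivation to ParentEd (paths whose first edge points into Motivation):
  P1: Motivation <- Neighborhood -> ClassSize -> ParentEd
  P2: Motivation <- Neighborhood -> ParentEd
  P3: Motivation <- Neighborhood -> PeerGroup <- TestScore -> ParentEd
Condition 1 (no descendant of Motivation in the set): FAILS — PeerGroup is a descendant of Motivation.
Condition 2 (every backdoor path blocked by {ClassSize, Neighborhood, PeerGroup}):
  P1: blocked at fork node Neighborhood ∈ conditioning set.
  P2: blocked at fork node Neighborhood ∈ conditioning set.
  P3: blocked at fork node Neighborhood ∈ conditioning set.
{ClassSize, Neighborhood, PeerGroup} does not satisfy the backdoor criterion.

No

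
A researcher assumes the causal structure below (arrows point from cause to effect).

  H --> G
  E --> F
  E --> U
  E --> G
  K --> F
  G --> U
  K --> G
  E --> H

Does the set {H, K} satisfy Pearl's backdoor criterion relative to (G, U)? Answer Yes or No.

No

Backdoor paths from G to U (paths whose first edge points into G):
  P1: G <- E -> U
  P2: G <- H <- E -> U
  P3: G <- K -> F <- E -> U
Condition 1 (no descendant of G in the set): holds — descendants of G are {U}; none are in {H, K}.
Condition 2 (every backdoor path blocked by {H, K}):
  P1: open — no interior node is in the conditioning set.
  P2: blocked at chain node H ∈ conditioning set.
  P3: blocked at fork node K ∈ conditioning set.
{H, K} does not satisfy the backdoor criterion.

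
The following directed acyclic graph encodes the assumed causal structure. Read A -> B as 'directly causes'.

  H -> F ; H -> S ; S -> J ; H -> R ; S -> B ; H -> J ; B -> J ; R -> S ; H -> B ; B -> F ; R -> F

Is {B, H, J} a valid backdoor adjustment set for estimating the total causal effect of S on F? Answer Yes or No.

No

Backdoor paths from S to F (paths whose first edge points into S):
  P1: S <- H -> R -> F
  P2: S <- H -> B -> F
  P3: S <- H -> J <- B -> F
  P4: S <- H -> F
  P5: S <- R <- H -> B -> F
  P6: S <- R <- H -> J <- B -> F
  P7: S <- R <- H -> F
  P8: S <- R -> F
Condition 1 (no descendant of S in the set): FAILS — B and J are descendants of S.
Condition 2 (every backdoor path blocked by {B, H, J}):
  P1: blocked at fork node H ∈ conditioning set.
  P2: blocked at fork node H ∈ conditioning set.
  P3: blocked at fork node H ∈ conditioning set.
  P4: blocked at fork node H ∈ conditioning set.
  P5: blocked at fork node H ∈ conditioning set.
  P6: blocked at fork node H ∈ conditioning set.
  P7: blocked at fork node H ∈ conditioning set.
  P8: open — no interior node is in the conditioning set.
{B, H, J} does not satisfy the backdoor criterion.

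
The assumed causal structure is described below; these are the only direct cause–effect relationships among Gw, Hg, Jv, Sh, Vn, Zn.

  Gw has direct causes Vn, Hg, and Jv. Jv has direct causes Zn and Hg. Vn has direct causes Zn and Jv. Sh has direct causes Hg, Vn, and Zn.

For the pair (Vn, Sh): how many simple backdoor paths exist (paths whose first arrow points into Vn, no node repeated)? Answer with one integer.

6

A backdoor path from Vn to Sh is any simple undirected path whose first edge points into Vn (i.e. leaves Vn via a parent).
Parents of Vn: {Jv, Zn}.
Enumerating:
  P1: Vn <- Zn -> Jv <- Hg -> Sh
  P2: Vn <- Zn -> Jv -> Gw <- Hg -> Sh
  P3: Vn <- Zn -> Sh
  P4: Vn <- Jv <- Hg -> Sh
  P5: Vn <- Jv <- Zn -> Sh
  P6: Vn <- Jv -> Gw <- Hg -> Sh
That exhausts the simple backdoor paths. Count: 6.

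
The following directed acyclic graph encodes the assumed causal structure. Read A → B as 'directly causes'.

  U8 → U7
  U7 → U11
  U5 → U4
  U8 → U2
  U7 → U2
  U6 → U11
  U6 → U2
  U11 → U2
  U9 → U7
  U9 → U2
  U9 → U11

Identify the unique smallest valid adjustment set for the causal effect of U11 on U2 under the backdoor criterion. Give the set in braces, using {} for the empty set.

{U6, U7, U9}

Variables eligible for adjustment (non-descendants of U11, excluding U11 and U2): {U4, U5, U6, U7, U8, U9}.
Backdoor paths from U11 to U2:
  P1: U11 <- U9 -> U7 <- U8 -> U2
  P2: U11 <- U9 -> U7 -> U2
  P3: U11 <- U9 -> U2
  P4: U11 <- U6 -> U2
  P5: U11 <- U7 <- U8 -> U2
  P6: U11 <- U7 <- U9 -> U2
  P7: U11 <- U7 -> U2
The empty set is not sufficient: P2 (U11 <- U9 -> U7 -> U2) has no collider blocking it and no conditioned non-collider, so it is open.
Try {U6, U7, U9}:
  P1: blocked at fork node U9 ∈ conditioning set.
  P2: blocked at fork node U9 ∈ conditioning set.
  P3: blocked at fork node U9 ∈ conditioning set.
  P4: blocked at fork node U6 ∈ conditioning set.
  P5: blocked at chain node U7 ∈ conditioning set.
  P6: blocked at chain node U7 ∈ conditioning set.
  P7: blocked at fork node U7 ∈ conditioning set.
{U6, U7, U9} contains no descendant of U11 and blocks every backdoor path.
Every element of {U6, U7, U9} is needed (dropping U6 leaves P4 open; dropping U7 leaves P5 open; dropping U9 leaves P1 open), so no proper subset is valid.
Among all size-3 subsets of the eligible variables, only {U6, U7, U9} blocks every backdoor path, so it is the unique smallest valid adjustment set.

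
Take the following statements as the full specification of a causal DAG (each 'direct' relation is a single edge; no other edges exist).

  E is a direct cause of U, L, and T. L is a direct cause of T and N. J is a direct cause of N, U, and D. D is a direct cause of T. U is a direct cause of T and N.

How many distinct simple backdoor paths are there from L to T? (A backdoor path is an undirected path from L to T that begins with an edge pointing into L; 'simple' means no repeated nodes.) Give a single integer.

4

A backdoor path from L to T is any simple undirected path whose first edge points into L (i.e. leaves L via a parent).
Parents of L: {E}.
Enumerating:
  P1: L <- E -> U <- J -> D -> T
  P2: L <- E -> U -> T
  P3: L <- E -> U -> N <- J -> D -> T
  P4: L <- E -> T
That exhausts the simple backdoor paths. Count: 4.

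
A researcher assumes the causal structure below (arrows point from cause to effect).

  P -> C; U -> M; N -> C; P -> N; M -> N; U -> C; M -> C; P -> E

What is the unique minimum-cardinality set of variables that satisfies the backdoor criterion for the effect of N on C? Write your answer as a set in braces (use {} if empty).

Variables eligible for adjustment (non-descendants of N, excluding N and C): {E, M, P, U}.
Backdoor paths from N to C:
  P1: N <- P -> C
  P2: N <- M <- U -> C
  P3: N <- M -> C
The empty set is not sufficient: P1 (N <- P -> C) has no collider blocking it and no conditioned non-collider, so it is open.
Try {M, P}:
  P1: blocked at fork node P ∈ conditioning set.
  P2: blocked at chain node M ∈ conditioning set.
  P3: blocked at fork node M ∈ conditioning set.
{M, P} contains no descendant of N and blocks every backdoor path.
Every element of {M, P} is needed (dropping M leaves P2 open; dropping P leaves P1 open), so no proper subset is valid.
Among all size-2 subsets of the eligible variables, only {M, P} blocks every backdoor path, so it is the unique smallest valid adjustment set.

{M, P}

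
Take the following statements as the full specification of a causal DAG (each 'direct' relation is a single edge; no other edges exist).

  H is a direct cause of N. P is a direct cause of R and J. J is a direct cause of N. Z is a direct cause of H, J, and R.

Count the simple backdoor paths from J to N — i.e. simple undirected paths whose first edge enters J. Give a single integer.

2

A backdoor path from J to N is any simple undirected path whose first edge points into J (i.e. leaves J via a parent).
Parents of J: {P, Z}.
Enumerating:
  P1: J <- P -> R <- Z -> H -> N
  P2: J <- Z -> H -> N
That exhausts the simple backdoor paths. Count: 2.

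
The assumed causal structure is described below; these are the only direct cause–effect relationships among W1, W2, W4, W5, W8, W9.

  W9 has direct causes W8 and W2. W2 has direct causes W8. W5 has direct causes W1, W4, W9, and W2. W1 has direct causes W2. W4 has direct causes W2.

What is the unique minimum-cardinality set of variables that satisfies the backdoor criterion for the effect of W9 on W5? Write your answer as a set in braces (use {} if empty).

{W2}

Variables eligible for adjustment (non-descendants of W9, excluding W9 and W5): {W1, W2, W4, W8}.
Backdoor paths from W9 to W5:
  P1: W9 <- W8 -> W2 -> W4 -> W5
  P2: W9 <- W8 -> W2 -> W1 -> W5
  P3: W9 <- W8 -> W2 -> W5
  P4: W9 <- W2 -> W4 -> W5
  P5: W9 <- W2 -> W1 -> W5
  P6: W9 <- W2 -> W5
The empty set is not sufficient: P1 (W9 <- W8 -> W2 -> W4 -> W5) has no collider blocking it and no conditioned non-collider, so it is open.
Try {W2}:
  P1: blocked at chain node W2 ∈ conditioning set.
  P2: blocked at chain node W2 ∈ conditioning set.
  P3: blocked at chain node W2 ∈ conditioning set.
  P4: blocked at fork node W2 ∈ conditioning set.
  P5: blocked at fork node W2 ∈ conditioning set.
  P6: blocked at fork node W2 ∈ conditioning set.
{W2} contains no descendant of W9 and blocks every backdoor path.
No other singleton works — e.g. {W8} leaves P4 open — so {W2} is the unique smallest valid adjustment set.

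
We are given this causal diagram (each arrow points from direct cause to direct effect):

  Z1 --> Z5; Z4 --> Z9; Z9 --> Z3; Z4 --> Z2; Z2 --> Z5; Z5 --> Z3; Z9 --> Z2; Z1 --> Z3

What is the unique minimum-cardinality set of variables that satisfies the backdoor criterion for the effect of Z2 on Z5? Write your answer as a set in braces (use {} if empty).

{}

Variables eligible for adjustment (non-descendants of Z2, excluding Z2 and Z5): {Z1, Z4, Z9}.
Backdoor paths from Z2 to Z5:
  P1: Z2 <- Z4 -> Z9 -> Z3 <- Z1 -> Z5
  P2: Z2 <- Z4 -> Z9 -> Z3 <- Z5
  P3: Z2 <- Z9 -> Z3 <- Z1 -> Z5
  P4: Z2 <- Z9 -> Z3 <- Z5
Each backdoor path contains an unconditioned collider, so every path is already blocked with the empty conditioning set:
  P1: blocked at collider Z3 (neither it nor any descendant is in the conditioning set).
  P2: blocked at collider Z3 (neither it nor any descendant is in the conditioning set).
  P3: blocked at collider Z3 (neither it nor any descendant is in the conditioning set).
  P4: blocked at collider Z3 (neither it nor any descendant is in the conditioning set).
The empty set is therefore the unique smallest valid set.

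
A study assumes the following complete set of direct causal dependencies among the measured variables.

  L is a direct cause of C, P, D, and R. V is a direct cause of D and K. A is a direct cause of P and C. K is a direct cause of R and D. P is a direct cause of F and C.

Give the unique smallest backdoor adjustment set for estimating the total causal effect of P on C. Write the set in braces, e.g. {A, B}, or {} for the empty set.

Variables eligible for adjustment (non-descendants of P, excluding P and C): {A, D, K, L, R, V}.
Backdoor paths from P to C:
  P1: P <- A -> C
  P2: P <- L -> C
The empty set is not sufficient: P1 (P <- A -> C) has no collider blocking it and no conditioned non-collider, so it is open.
Try {A, L}:
  P1: blocked at fork node A ∈ conditioning set.
  P2: blocked at fork node L ∈ conditioning set.
{A, L} contains no descendant of P and blocks every backdoor path.
Every element of {A, L} is needed (dropping A leaves P1 open; dropping L leaves P2 open), so no proper subset is valid.
Among all size-2 subsets of the eligible variables, only {A, L} blocks every backdoor path, so it is the unique smallest valid adjustment set.

{A, L}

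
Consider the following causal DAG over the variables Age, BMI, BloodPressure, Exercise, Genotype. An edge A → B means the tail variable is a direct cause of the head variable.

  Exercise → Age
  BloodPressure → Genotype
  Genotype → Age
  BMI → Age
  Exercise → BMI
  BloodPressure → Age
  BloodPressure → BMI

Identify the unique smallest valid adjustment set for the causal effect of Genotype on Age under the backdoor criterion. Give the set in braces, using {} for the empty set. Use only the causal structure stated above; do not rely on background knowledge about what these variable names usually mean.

{BloodPressure}

Variables eligible for adjustment (non-descendants of Genotype, excluding Genotype and Age): {BMI, BloodPressure, Exercise}.
Backdoor paths from Genotype to Age:
  P1: Genotype <- BloodPressure -> BMI <- Exercise -> Age
  P2: Genotype <- BloodPressure -> BMI -> Age
  P3: Genotype <- BloodPressure -> Age
The empty set is not sufficient: P2 (Genotype <- BloodPressure -> BMI -> Age) has no collider blocking it and no conditioned non-collider, so it is open.
Try {BloodPressure}:
  P1: blocked at fork node BloodPressure ∈ conditioning set.
  P2: blocked at fork node BloodPressure ∈ conditioning set.
  P3: blocked at fork node BloodPressure ∈ conditioning set.
{BloodPressure} contains no descendant of Genotype and blocks every backdoor path.
No other singleton works — e.g. {Exercise} leaves P2 open — so {BloodPressure} is the unique smallest valid adjustment set.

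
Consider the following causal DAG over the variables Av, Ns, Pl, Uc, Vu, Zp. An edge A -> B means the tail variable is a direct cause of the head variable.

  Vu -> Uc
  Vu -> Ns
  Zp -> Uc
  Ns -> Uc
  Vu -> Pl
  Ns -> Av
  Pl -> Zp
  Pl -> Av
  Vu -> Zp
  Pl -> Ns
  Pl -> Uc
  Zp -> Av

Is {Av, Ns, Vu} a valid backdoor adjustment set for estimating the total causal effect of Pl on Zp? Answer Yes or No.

Backdoor paths from Pl to Zp (paths whose first edge points into Pl):
  P1: Pl <- Vu -> Ns -> Uc <- Zp
  P2: Pl <- Vu -> Ns -> Av <- Zp
  P3: Pl <- Vu -> Zp
  P4: Pl <- Vu -> Uc <- Ns -> Av <- Zp
  P5: Pl <- Vu -> Uc <- Zp
Condition 1 (no descendant of Pl in the set): FAILS — Av and Ns are descendants of Pl.
Condition 2 (every backdoor path blocked by {Av, Ns, Vu}):
  P1: blocked at fork node Vu ∈ conditioning set.
  P2: blocked at fork node Vu ∈ conditioning set.
  P3: blocked at fork node Vu ∈ conditioning set.
  P4: blocked at fork node Vu ∈ conditioning set.
  P5: blocked at fork node Vu ∈ conditioning set.
{Av, Ns, Vu} does not satisfy the backdoor criterion.

No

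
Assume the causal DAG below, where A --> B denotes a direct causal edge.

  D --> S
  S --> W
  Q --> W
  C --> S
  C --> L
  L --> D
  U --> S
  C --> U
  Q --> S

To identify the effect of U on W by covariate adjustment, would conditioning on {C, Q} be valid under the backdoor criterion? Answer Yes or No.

Backdoor paths from U to W (paths whose first edge points into U):
  P1: U <- C -> L -> D -> S <- Q -> W
  P2: U <- C -> L -> D -> S -> W
  P3: U <- C -> S <- Q -> W
  P4: U <- C -> S -> W
Condition 1 (no descendant of U in the set): holds — descendants of U are {S, W}; none are in {C, Q}.
Condition 2 (every backdoor path blocked by {C, Q}):
  P1: blocked at fork node C ∈ conditioning set.
  P2: blocked at fork node C ∈ conditioning set.
  P3: blocked at fork node C ∈ conditioning set.
  P4: blocked at fork node C ∈ conditioning set.
{C, Q} satisfies the backdoor criterion.

Yes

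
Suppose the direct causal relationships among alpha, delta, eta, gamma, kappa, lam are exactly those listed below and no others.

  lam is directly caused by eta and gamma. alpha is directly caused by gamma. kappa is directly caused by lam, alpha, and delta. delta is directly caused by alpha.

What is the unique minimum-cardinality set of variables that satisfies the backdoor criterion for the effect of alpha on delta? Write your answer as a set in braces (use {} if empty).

Variables eligible for adjustment (non-descendants of alpha, excluding alpha and delta): {eta, gamma, lam}.
Backdoor paths from alpha to delta:
  P1: alpha <- gamma -> lam -> kappa <- delta
Each backdoor path contains an unconditioned collider, so every path is already blocked with the empty conditioning set:
  P1: blocked at collider kappa (neither it nor any descendant is in the conditioning set).
The empty set is therefore the unique smallest valid set.

{}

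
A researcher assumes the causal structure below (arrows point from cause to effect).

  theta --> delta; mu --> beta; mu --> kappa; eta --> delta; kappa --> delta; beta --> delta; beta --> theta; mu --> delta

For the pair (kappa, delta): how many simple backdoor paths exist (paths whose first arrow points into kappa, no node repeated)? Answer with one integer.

A backdoor path from kappa to delta is any simple undirected path whose first edge points into kappa (i.e. leaves kappa via a parent).
Parents of kappa: {mu}.
Enumerating:
  P1: kappa <- mu -> beta -> theta -> delta
  P2: kappa <- mu -> beta -> delta
  P3: kappa <- mu -> delta
That exhausts the simple backdoor paths. Count: 3.

3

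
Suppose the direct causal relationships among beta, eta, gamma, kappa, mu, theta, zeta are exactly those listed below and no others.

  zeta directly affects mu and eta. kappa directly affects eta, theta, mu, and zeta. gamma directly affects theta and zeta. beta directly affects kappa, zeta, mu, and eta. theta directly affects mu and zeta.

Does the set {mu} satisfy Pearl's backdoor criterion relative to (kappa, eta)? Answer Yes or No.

Backdoor paths from kappa to eta (paths whose first edge points into kappa):
  P1: kappa <- beta -> zeta -> eta
  P2: kappa <- beta -> mu <- theta <- gamma -> zeta -> eta
  P3: kappa <- beta -> mu <- theta -> zeta -> eta
  P4: kappa <- beta -> mu <- zeta -> eta
  P5: kappa <- beta -> eta
Condition 1 (no descendant of kappa in the set): FAILS — mu is a descendant of kappa.
Condition 2 (every backdoor path blocked by {mu}):
  P1: open — no interior node is in the conditioning set.
  P2: open — collider(s) mu are conditioned on (or have a conditioned descendant) and no non-collider on the path is in the set.
  P3: open — collider(s) mu are conditioned on (or have a conditioned descendant) and no non-collider on the path is in the set.
  P4: open — collider(s) mu are conditioned on (or have a conditioned descendant) and no non-collider on the path is in the set.
  P5: open — no interior node is in the conditioning set.
{mu} does not satisfy the backdoor criterion.

No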